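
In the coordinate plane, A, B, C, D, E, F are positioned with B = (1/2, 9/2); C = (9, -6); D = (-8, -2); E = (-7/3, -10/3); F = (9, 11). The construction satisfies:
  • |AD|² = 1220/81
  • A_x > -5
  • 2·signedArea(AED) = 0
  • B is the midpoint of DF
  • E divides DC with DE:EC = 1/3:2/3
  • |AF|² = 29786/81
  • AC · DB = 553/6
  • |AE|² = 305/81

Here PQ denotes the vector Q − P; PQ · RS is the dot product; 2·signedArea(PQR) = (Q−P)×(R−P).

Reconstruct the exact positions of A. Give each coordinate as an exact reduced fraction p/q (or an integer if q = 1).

1. A_x = -38/9  [2·signedArea(AED) = 0 ∩ AC · DB = 553/6]
2. A_y = -26/9  [2·signedArea(AED) = 0 ∩ AC · DB = 553/6]
   → A = (-38/9, -26/9)

A = (-38/9, -26/9)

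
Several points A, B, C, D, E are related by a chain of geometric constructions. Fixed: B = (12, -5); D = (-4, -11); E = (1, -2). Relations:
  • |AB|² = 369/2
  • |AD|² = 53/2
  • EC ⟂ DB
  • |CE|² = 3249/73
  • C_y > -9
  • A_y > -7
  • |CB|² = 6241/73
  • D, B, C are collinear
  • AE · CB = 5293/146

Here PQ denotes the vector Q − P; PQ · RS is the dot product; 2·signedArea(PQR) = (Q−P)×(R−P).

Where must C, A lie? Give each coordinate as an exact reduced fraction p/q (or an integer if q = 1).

A = (-3/2, -13/2)
C = (244/73, -602/73)

1. C_x = 244/73  [D, B, C are collinear ∩ EC ⟂ DB]
2. C_y = -602/73  [D, B, C are collinear ∩ EC ⟂ DB]
   → C = (244/73, -602/73)
3. A_x = -3/2  [line -632/73·x + -237/73·y + -4977/146 = 0 ∩ |AD|² = 53/2]
4. A_y = -13/2  [line -632/73·x + -237/73·y + -4977/146 = 0 ∩ |AD|² = 53/2]
   → A = (-3/2, -13/2)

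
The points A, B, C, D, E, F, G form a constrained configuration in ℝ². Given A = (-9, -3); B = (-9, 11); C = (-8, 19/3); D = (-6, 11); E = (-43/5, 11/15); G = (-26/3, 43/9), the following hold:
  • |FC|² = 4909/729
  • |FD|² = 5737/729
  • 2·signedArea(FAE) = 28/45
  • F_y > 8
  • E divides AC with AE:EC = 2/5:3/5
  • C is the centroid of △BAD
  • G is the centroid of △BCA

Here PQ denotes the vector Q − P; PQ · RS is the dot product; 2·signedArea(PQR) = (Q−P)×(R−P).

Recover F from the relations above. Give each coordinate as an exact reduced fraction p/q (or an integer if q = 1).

F = (-71/9, 241/27)

1. F_x = -71/9  [line -56/15·x + 2/5·y + -1486/45 = 0 ∩ |FC|² = 4909/729]
2. F_y = 241/27  [line -56/15·x + 2/5·y + -1486/45 = 0 ∩ |FC|² = 4909/729]
   → F = (-71/9, 241/27)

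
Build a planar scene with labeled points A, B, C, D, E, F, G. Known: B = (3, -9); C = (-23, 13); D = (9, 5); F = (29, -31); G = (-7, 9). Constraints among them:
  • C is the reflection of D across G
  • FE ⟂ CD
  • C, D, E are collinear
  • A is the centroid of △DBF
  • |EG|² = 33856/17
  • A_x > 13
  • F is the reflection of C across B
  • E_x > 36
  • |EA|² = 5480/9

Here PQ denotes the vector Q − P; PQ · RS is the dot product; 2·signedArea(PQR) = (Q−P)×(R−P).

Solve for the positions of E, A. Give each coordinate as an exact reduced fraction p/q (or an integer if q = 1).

A = (41/3, -35/3)
E = (617/17, -31/17)

1. E_x = 617/17  [C, D, E are collinear ∩ FE ⟂ CD]
2. E_y = -31/17  [C, D, E are collinear ∩ FE ⟂ CD]
   → E = (617/17, -31/17)
3. A_x = 41/3  [A is the centroid of △DBF]
4. A_y = -35/3  [A is the centroid of △DBF]
   → A = (41/3, -35/3)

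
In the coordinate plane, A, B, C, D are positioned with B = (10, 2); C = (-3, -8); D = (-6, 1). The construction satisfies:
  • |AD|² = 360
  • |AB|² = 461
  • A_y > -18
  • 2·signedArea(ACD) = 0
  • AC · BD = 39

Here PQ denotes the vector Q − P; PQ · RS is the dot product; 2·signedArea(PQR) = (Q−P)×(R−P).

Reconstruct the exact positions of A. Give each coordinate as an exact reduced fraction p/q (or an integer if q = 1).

1. A_x = 0  [2·signedArea(ACD) = 0 ∩ AC · BD = 39]
2. A_y = -17  [2·signedArea(ACD) = 0 ∩ AC · BD = 39]
   → A = (0, -17)

A = (0, -17)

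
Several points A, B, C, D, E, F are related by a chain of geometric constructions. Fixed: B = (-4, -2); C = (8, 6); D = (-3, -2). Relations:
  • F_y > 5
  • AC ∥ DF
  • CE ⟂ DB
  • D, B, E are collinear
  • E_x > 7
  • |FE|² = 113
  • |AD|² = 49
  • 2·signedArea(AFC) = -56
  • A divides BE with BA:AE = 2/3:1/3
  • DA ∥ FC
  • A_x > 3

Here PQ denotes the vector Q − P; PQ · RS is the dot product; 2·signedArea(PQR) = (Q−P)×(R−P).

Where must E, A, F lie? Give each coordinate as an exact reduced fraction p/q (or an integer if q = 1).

1. E_x = 8  [D, B, E are collinear ∩ CE ⟂ DB]
2. E_y = -2  [D, B, E are collinear ∩ CE ⟂ DB]
   → E = (8, -2)
3. A_x = 4  [A divides BE with BA:AE = 2/3:1/3]
4. A_y = -2  [A divides BE with BA:AE = 2/3:1/3]
   → A = (4, -2)
5. F_x = 1  [DA ∥ FC ∩ AC ∥ DF]
6. F_y = 6  [DA ∥ FC ∩ AC ∥ DF]
   → F = (1, 6)

A = (4, -2)
E = (8, -2)
F = (1, 6)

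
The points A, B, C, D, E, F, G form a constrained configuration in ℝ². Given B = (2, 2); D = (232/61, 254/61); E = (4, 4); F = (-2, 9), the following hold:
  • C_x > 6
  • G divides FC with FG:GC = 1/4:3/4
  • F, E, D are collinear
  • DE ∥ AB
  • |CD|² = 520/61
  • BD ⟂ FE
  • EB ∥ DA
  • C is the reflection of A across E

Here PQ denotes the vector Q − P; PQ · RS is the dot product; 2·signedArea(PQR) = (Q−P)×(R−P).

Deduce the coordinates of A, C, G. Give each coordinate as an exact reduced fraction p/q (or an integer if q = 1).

1. A_x = 110/61  [DE ∥ AB ∩ EB ∥ DA]
2. A_y = 132/61  [DE ∥ AB ∩ EB ∥ DA]
   → A = (110/61, 132/61)
3. C_x = 378/61  [C is the reflection of A across E]
4. C_y = 356/61  [C is the reflection of A across E]
   → C = (378/61, 356/61)
5. G_x = 3/61  [G divides FC with FG:GC = 1/4:3/4]
6. G_y = 2003/244  [G divides FC with FG:GC = 1/4:3/4]
   → G = (3/61, 2003/244)

A = (110/61, 132/61)
C = (378/61, 356/61)
G = (3/61, 2003/244)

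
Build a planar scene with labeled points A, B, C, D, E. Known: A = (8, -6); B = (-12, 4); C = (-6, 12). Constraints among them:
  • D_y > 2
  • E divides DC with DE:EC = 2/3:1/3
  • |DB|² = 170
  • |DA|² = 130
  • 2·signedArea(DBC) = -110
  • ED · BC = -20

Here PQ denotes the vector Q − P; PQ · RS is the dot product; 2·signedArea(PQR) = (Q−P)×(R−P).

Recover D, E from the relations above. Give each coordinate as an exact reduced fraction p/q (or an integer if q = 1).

D = (1, 3)
E = (-11/3, 9)

1. D_x = 1  [line -8·x + 6·y + -10 = 0 ∩ |DB|² = 170]
2. D_y = 3  [line -8·x + 6·y + -10 = 0 ∩ |DB|² = 170]
   → D = (1, 3)
3. E_x = -11/3  [E divides DC with DE:EC = 2/3:1/3]
4. E_y = 9  [E divides DC with DE:EC = 2/3:1/3]
   → E = (-11/3, 9)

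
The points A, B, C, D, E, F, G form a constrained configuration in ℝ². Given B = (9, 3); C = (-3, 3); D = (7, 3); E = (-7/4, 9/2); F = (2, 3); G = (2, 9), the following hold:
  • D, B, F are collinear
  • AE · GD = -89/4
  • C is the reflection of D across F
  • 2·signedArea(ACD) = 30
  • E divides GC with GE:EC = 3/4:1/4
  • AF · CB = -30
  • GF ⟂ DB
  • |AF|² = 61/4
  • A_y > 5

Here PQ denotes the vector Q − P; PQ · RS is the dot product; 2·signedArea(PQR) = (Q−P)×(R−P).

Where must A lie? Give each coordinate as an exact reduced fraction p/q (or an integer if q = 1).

A = (9/2, 6)

1. A_x = 9/2  [AF · CB = -30 ∩ 2·signedArea(ACD) = 30]
2. A_y = 6  [AF · CB = -30 ∩ 2·signedArea(ACD) = 30]
   → A = (9/2, 6)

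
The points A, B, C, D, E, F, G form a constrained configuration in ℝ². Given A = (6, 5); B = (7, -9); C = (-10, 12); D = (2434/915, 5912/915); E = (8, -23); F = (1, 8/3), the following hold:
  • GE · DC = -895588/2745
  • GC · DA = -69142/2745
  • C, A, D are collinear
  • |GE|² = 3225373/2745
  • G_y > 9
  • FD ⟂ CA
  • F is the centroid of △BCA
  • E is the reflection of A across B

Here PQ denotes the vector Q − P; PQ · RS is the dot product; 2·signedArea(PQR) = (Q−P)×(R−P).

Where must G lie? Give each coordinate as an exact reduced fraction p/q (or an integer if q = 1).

1. G_x = -3358/915  [line 11584/915·x + -5068/915·y + 53576/549 = 0 ∩ |GE|² = 3225373/2745]
2. G_y = 8446/915  [line 11584/915·x + -5068/915·y + 53576/549 = 0 ∩ |GE|² = 3225373/2745]
   → G = (-3358/915, 8446/915)

G = (-3358/915, 8446/915)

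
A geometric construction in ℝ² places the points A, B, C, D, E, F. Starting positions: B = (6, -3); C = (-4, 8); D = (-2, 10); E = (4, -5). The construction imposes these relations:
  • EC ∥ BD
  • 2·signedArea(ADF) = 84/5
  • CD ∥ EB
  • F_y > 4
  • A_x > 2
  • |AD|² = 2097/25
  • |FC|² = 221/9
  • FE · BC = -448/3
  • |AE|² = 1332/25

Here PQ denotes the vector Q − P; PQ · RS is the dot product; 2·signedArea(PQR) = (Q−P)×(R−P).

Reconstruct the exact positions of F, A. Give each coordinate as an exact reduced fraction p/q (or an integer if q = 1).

1. F_x = -2/3  [line 10·x + -11·y + 163/3 = 0 ∩ |FC|² = 221/9]
2. F_y = 13/3  [line 10·x + -11·y + 163/3 = 0 ∩ |FC|² = 221/9]
   → F = (-2/3, 13/3)
3. A_x = 14/5  [line 17/3·x + 4/3·y + -94/5 = 0 ∩ |AD|² = 2097/25]
4. A_y = 11/5  [line 17/3·x + 4/3·y + -94/5 = 0 ∩ |AD|² = 2097/25]
   → A = (14/5, 11/5)

A = (14/5, 11/5)
F = (-2/3, 13/3)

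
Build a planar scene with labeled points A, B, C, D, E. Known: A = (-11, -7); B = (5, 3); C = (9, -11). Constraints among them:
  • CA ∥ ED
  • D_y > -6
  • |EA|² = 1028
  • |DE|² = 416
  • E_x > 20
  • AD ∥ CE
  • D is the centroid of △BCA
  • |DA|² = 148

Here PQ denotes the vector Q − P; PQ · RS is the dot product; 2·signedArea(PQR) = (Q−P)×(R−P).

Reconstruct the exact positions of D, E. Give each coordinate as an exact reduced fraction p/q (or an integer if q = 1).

D = (1, -5)
E = (21, -9)

1. D_x = 1  [D is the centroid of △BCA]
2. D_y = -5  [D is the centroid of △BCA]
   → D = (1, -5)
3. E_x = 21  [CA ∥ ED ∩ AD ∥ CE]
4. E_y = -9  [CA ∥ ED ∩ AD ∥ CE]
   → E = (21, -9)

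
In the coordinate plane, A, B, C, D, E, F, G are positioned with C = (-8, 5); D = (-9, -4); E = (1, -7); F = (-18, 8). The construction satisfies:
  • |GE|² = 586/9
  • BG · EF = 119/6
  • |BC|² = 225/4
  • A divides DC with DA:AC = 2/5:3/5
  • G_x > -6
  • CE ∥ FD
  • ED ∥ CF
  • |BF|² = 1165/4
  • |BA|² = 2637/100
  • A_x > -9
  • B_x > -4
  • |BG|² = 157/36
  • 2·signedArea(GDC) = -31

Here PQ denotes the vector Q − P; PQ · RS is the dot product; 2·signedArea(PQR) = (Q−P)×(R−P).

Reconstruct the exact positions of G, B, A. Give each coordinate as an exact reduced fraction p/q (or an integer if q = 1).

A = (-43/5, -2/5)
B = (-7/2, -1)
G = (-16/3, -2)

1. G_x = -16/3  [line -9·x + 1·y + -46 = 0 ∩ |GE|² = 586/9]
2. G_y = -2  [line -9·x + 1·y + -46 = 0 ∩ |GE|² = 586/9]
   → G = (-16/3, -2)
3. B_x = -7/2  [line 19·x + -15·y + 103/2 = 0 ∩ |BF|² = 1165/4]
4. B_y = -1  [line 19·x + -15·y + 103/2 = 0 ∩ |BF|² = 1165/4]
   → B = (-7/2, -1)
5. A_x = -43/5  [A divides DC with DA:AC = 2/5:3/5]
6. A_y = -2/5  [A divides DC with DA:AC = 2/5:3/5]
   → A = (-43/5, -2/5)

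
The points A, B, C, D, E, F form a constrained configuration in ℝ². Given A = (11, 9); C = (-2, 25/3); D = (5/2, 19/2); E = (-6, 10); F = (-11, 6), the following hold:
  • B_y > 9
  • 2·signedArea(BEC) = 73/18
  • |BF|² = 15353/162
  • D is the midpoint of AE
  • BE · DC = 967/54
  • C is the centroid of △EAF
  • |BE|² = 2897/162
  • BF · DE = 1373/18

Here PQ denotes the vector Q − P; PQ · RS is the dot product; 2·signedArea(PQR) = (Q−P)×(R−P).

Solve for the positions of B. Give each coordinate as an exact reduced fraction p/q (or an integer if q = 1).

1. B_x = -11/6  [BE · DC = 967/54 ∩ BF · DE = 1373/18]
2. B_y = 167/18  [BE · DC = 967/54 ∩ BF · DE = 1373/18]
   → B = (-11/6, 167/18)

B = (-11/6, 167/18)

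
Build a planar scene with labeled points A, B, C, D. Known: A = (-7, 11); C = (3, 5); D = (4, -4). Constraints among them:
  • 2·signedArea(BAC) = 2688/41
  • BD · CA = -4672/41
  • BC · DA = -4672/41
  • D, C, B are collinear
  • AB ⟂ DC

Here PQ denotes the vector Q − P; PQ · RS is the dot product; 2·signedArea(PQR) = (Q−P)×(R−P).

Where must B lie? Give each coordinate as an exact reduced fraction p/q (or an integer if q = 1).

1. B_x = 91/41  [D, C, B are collinear ∩ AB ⟂ DC]
2. B_y = 493/41  [D, C, B are collinear ∩ AB ⟂ DC]
   → B = (91/41, 493/41)

B = (91/41, 493/41)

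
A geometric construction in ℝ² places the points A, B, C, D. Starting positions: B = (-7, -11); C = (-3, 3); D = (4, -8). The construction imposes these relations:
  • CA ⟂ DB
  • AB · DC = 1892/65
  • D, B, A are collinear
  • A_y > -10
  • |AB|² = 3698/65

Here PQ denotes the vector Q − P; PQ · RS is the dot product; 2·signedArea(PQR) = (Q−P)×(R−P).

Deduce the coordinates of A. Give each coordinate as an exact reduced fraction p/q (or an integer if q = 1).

A = (18/65, -586/65)

1. A_x = 18/65  [D, B, A are collinear ∩ CA ⟂ DB]
2. A_y = -586/65  [D, B, A are collinear ∩ CA ⟂ DB]
   → A = (18/65, -586/65)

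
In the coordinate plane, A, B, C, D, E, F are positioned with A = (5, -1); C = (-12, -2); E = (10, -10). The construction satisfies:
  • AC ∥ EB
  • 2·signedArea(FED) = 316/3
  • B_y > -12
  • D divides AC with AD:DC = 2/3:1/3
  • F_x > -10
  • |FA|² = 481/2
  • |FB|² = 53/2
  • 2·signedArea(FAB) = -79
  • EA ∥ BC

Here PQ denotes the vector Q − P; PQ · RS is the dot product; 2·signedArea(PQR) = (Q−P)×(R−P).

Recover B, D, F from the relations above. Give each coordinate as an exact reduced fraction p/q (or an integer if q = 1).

B = (-7, -11)
D = (-19/3, -5/3)
F = (-19/2, -13/2)

1. B_x = -7  [EA ∥ BC ∩ AC ∥ EB]
2. B_y = -11  [EA ∥ BC ∩ AC ∥ EB]
   → B = (-7, -11)
3. D_x = -19/3  [D divides AC with AD:DC = 2/3:1/3]
4. D_y = -5/3  [D divides AC with AD:DC = 2/3:1/3]
   → D = (-19/3, -5/3)
5. F_x = -19/2  [2·signedArea(FED) = 316/3 ∩ 2·signedArea(FAB) = -79]
6. F_y = -13/2  [2·signedArea(FED) = 316/3 ∩ 2·signedArea(FAB) = -79]
   → F = (-19/2, -13/2)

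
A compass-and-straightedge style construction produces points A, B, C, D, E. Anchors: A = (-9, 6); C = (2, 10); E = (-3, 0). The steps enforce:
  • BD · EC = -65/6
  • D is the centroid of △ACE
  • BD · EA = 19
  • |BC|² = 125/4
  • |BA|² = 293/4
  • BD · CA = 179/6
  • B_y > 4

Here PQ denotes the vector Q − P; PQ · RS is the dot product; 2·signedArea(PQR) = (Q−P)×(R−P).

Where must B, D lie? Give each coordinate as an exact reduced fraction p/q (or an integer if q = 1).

1. D_x = -10/3  [D is the centroid of △ACE]
2. D_y = 16/3  [D is the centroid of △ACE]
   → D = (-10/3, 16/3)
3. B_x = -1/2  [BD · EA = 19 ∩ BD · EC = -65/6]
4. B_y = 5  [BD · EA = 19 ∩ BD · EC = -65/6]
   → B = (-1/2, 5)

B = (-1/2, 5)
D = (-10/3, 16/3)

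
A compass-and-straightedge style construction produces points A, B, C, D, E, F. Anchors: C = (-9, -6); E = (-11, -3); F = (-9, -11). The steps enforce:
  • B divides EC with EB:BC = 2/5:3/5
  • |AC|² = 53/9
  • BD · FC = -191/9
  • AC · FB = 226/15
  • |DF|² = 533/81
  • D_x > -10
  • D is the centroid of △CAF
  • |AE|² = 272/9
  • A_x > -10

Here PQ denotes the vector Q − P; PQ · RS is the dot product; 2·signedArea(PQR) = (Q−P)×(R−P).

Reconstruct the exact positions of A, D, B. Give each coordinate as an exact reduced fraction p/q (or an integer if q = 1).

1. B_x = -51/5  [B divides EC with EB:BC = 2/5:3/5]
2. B_y = -21/5  [B divides EC with EB:BC = 2/5:3/5]
   → B = (-51/5, -21/5)
3. A_x = -29/3  [line 6/5·x + -34/5·y + -676/15 = 0 ∩ |AE|² = 272/9]
4. A_y = -25/3  [line 6/5·x + -34/5·y + -676/15 = 0 ∩ |AE|² = 272/9]
   → A = (-29/3, -25/3)
5. D_x = -83/9  [D is the centroid of △CAF]
6. D_y = -76/9  [D is the centroid of △CAF]
   → D = (-83/9, -76/9)

A = (-29/3, -25/3)
B = (-51/5, -21/5)
D = (-83/9, -76/9)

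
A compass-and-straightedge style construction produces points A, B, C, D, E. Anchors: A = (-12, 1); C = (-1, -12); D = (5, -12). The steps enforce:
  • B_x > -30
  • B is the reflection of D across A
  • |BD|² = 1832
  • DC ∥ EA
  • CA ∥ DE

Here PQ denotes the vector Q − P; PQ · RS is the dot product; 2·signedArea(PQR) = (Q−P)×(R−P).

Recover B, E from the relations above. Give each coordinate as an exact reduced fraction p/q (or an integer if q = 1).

1. B_x = -29  [B is the reflection of D across A]
2. B_y = 14  [B is the reflection of D across A]
   → B = (-29, 14)
3. E_x = -6  [DC ∥ EA ∩ CA ∥ DE]
4. E_y = 1  [DC ∥ EA ∩ CA ∥ DE]
   → E = (-6, 1)

B = (-29, 14)
E = (-6, 1)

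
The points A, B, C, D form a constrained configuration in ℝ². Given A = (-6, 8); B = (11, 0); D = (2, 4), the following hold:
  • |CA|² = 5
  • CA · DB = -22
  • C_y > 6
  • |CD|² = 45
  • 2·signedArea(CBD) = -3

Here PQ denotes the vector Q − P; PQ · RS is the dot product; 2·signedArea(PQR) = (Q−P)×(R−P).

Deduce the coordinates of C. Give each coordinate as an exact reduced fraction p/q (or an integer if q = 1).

1. C_x = -4  [2·signedArea(CBD) = -3 ∩ CA · DB = -22]
2. C_y = 7  [2·signedArea(CBD) = -3 ∩ CA · DB = -22]
   → C = (-4, 7)

C = (-4, 7)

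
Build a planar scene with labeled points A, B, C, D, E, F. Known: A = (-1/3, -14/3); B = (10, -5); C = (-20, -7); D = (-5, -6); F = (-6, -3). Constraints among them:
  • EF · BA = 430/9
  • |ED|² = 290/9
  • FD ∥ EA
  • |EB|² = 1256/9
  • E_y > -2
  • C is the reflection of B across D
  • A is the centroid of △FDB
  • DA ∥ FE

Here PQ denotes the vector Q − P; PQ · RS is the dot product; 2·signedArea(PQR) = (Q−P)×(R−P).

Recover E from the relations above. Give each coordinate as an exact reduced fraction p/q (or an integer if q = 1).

E = (-4/3, -5/3)

1. E_x = -4/3  [FD ∥ EA ∩ DA ∥ FE]
2. E_y = -5/3  [FD ∥ EA ∩ DA ∥ FE]
   → E = (-4/3, -5/3)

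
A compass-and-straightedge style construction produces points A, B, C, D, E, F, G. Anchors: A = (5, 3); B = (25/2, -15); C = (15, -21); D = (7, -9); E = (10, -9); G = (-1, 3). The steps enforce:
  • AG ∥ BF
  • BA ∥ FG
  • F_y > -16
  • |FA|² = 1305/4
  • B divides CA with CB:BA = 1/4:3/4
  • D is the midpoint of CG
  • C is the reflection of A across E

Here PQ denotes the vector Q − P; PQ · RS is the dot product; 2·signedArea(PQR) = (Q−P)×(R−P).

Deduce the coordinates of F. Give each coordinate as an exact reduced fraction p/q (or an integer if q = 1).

F = (13/2, -15)

1. F_x = 13/2  [BA ∥ FG ∩ AG ∥ BF]
2. F_y = -15  [BA ∥ FG ∩ AG ∥ BF]
   → F = (13/2, -15)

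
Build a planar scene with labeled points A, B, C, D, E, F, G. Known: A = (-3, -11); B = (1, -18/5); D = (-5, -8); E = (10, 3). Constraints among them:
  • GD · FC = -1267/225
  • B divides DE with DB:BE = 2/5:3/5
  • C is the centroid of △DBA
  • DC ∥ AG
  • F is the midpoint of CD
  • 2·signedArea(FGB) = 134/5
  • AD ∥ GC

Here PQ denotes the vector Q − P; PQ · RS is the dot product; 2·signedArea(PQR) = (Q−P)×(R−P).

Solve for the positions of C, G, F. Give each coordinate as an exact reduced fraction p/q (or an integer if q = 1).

C = (-7/3, -113/15)
F = (-11/3, -233/30)
G = (-1/3, -158/15)

1. C_x = -7/3  [C is the centroid of △DBA]
2. C_y = -113/15  [C is the centroid of △DBA]
   → C = (-7/3, -113/15)
3. G_x = -1/3  [AD ∥ GC ∩ DC ∥ AG]
4. G_y = -158/15  [AD ∥ GC ∩ DC ∥ AG]
   → G = (-1/3, -158/15)
5. F_x = -11/3  [F is the midpoint of CD]
6. F_y = -233/30  [F is the midpoint of CD]
   → F = (-11/3, -233/30)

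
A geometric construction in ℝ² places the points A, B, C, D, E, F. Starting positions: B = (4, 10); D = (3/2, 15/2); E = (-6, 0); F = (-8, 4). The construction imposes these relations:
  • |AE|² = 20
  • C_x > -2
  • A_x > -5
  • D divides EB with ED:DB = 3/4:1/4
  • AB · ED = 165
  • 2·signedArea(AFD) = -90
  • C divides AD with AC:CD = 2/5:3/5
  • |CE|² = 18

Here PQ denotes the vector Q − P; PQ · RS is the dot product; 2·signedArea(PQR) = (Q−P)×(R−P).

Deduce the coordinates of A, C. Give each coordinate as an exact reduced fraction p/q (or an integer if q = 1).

A = (-4, -4)
C = (-9/5, 3/5)

1. A_x = -4  [AB · ED = 165 ∩ 2·signedArea(AFD) = -90]
2. A_y = -4  [AB · ED = 165 ∩ 2·signedArea(AFD) = -90]
   → A = (-4, -4)
3. C_x = -9/5  [C divides AD with AC:CD = 2/5:3/5]
4. C_y = 3/5  [C divides AD with AC:CD = 2/5:3/5]
   → C = (-9/5, 3/5)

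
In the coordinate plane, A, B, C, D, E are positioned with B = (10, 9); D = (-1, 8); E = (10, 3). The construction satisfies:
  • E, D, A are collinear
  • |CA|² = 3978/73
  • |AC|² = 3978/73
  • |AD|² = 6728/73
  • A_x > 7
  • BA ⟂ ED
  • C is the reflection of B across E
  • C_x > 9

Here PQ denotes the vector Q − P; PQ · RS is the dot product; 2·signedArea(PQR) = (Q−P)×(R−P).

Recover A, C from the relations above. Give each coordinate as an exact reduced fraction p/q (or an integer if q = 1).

A = (565/73, 294/73)
C = (10, -3)

1. A_x = 565/73  [E, D, A are collinear ∩ BA ⟂ ED]
2. A_y = 294/73  [E, D, A are collinear ∩ BA ⟂ ED]
   → A = (565/73, 294/73)
3. C_x = 10  [C is the reflection of B across E]
4. C_y = -3  [C is the reflection of B across E]
   → C = (10, -3)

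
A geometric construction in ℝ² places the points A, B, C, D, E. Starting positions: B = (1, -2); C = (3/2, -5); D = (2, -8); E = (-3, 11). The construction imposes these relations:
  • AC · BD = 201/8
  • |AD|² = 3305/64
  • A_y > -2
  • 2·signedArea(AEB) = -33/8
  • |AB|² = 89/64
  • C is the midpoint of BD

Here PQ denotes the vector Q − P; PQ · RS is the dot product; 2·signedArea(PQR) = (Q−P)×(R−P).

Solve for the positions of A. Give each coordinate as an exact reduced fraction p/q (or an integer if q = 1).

A = (3/8, -1)

1. A_x = 3/8  [2·signedArea(AEB) = -33/8 ∩ AC · BD = 201/8]
2. A_y = -1  [2·signedArea(AEB) = -33/8 ∩ AC · BD = 201/8]
   → A = (3/8, -1)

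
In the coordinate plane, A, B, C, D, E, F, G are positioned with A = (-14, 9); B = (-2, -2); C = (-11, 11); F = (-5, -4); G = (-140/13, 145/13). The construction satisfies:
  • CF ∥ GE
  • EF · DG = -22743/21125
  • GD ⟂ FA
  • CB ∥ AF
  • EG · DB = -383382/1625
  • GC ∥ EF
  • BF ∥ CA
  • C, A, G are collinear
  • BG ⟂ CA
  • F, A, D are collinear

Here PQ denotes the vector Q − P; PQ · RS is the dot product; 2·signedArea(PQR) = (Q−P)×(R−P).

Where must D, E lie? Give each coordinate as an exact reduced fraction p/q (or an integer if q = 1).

1. D_x = -22687/1625  [F, A, D are collinear ∩ GD ⟂ FA]
2. D_y = 1118/125  [F, A, D are collinear ∩ GD ⟂ FA]
   → D = (-22687/1625, 1118/125)
3. E_x = -62/13  [GC ∥ EF ∩ CF ∥ GE]
4. E_y = -50/13  [GC ∥ EF ∩ CF ∥ GE]
   → E = (-62/13, -50/13)

D = (-22687/1625, 1118/125)
E = (-62/13, -50/13)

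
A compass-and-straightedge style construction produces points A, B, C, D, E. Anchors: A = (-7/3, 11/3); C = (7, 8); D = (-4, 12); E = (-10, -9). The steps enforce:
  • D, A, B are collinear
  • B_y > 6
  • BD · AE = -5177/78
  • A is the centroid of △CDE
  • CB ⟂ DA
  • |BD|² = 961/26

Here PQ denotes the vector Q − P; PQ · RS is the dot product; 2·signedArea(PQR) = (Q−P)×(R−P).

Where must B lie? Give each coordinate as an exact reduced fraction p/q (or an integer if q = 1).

B = (-73/26, 157/26)

1. B_x = -73/26  [D, A, B are collinear ∩ CB ⟂ DA]
2. B_y = 157/26  [D, A, B are collinear ∩ CB ⟂ DA]
   → B = (-73/26, 157/26)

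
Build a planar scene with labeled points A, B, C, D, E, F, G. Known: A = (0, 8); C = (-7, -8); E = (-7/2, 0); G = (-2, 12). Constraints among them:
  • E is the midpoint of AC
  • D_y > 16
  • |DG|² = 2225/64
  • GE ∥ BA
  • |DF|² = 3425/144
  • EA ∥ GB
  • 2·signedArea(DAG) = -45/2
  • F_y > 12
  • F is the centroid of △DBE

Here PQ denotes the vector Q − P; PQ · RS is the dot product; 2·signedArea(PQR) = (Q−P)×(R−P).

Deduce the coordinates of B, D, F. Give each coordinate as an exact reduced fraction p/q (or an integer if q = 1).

B = (3/2, 20)
D = (9/8, 17)
F = (-7/24, 37/3)

1. B_x = 3/2  [GE ∥ BA ∩ EA ∥ GB]
2. B_y = 20  [GE ∥ BA ∩ EA ∥ GB]
   → B = (3/2, 20)
3. D_x = 9/8  [line -4·x + -2·y + 77/2 = 0 ∩ |DG|² = 2225/64]
4. D_y = 17  [line -4·x + -2·y + 77/2 = 0 ∩ |DG|² = 2225/64]
   → D = (9/8, 17)
5. F_x = -7/24  [F is the centroid of △DBE]
6. F_y = 37/3  [F is the centroid of △DBE]
   → F = (-7/24, 37/3)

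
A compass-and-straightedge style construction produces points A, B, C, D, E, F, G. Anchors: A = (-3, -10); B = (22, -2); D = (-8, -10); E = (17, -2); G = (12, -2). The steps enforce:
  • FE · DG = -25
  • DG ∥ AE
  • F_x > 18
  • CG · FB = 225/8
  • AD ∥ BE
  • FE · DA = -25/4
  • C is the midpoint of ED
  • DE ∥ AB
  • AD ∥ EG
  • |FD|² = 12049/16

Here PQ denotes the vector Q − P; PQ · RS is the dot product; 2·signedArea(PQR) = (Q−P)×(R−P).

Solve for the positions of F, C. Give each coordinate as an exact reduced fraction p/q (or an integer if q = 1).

C = (9/2, -6)
F = (73/4, -2)

1. F_x = 73/4  [FE · DA = -25/4 ∩ FE · DG = -25]
2. F_y = -2  [FE · DA = -25/4 ∩ FE · DG = -25]
   → F = (73/4, -2)
3. C_x = 9/2  [C is the midpoint of ED]
4. C_y = -6  [C is the midpoint of ED]
   → C = (9/2, -6)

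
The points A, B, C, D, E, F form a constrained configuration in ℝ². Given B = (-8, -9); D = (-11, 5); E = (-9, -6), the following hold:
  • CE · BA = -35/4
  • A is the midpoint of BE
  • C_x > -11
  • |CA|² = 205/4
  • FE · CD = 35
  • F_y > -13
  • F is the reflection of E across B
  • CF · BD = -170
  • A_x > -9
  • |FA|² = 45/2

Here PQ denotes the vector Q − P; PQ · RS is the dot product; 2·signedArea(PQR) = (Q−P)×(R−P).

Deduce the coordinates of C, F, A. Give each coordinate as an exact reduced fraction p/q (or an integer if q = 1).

A = (-17/2, -15/2)
C = (-10, -1/2)
F = (-7, -12)

1. F_x = -7  [F is the reflection of E across B]
2. F_y = -12  [F is the reflection of E across B]
   → F = (-7, -12)
3. A_x = -17/2  [A is the midpoint of BE]
4. A_y = -15/2  [A is the midpoint of BE]
   → A = (-17/2, -15/2)
5. C_x = -10  [CF · BD = -170 ∩ FE · CD = 35]
6. C_y = -1/2  [CF · BD = -170 ∩ FE · CD = 35]
   → C = (-10, -1/2)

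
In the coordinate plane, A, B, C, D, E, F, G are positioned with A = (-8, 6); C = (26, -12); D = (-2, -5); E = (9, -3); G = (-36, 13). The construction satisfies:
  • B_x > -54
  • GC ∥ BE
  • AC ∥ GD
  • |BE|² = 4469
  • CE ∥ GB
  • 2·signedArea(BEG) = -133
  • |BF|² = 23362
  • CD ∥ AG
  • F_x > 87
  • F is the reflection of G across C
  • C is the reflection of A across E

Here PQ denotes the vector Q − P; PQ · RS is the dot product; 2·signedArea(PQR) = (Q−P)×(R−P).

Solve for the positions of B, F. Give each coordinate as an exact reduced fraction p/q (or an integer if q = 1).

1. B_x = -53  [GC ∥ BE ∩ CE ∥ GB]
2. B_y = 22  [GC ∥ BE ∩ CE ∥ GB]
   → B = (-53, 22)
3. F_x = 88  [F is the reflection of G across C]
4. F_y = -37  [F is the reflection of G across C]
   → F = (88, -37)

B = (-53, 22)
F = (88, -37)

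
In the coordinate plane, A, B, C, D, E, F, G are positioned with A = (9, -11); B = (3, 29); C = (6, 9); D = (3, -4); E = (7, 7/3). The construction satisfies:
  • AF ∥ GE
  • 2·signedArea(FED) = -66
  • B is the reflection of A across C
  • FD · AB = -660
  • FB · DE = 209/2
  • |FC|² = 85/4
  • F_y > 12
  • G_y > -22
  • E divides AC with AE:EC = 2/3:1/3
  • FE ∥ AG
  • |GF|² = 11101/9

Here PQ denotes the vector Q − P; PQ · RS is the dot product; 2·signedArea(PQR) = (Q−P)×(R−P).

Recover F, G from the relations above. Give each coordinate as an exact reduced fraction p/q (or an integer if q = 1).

1. F_x = 3  [2·signedArea(FED) = -66 ∩ FB · DE = 209/2]
2. F_y = 25/2  [2·signedArea(FED) = -66 ∩ FB · DE = 209/2]
   → F = (3, 25/2)
3. G_x = 13  [AF ∥ GE ∩ FE ∥ AG]
4. G_y = -127/6  [AF ∥ GE ∩ FE ∥ AG]
   → G = (13, -127/6)

F = (3, 25/2)
G = (13, -127/6)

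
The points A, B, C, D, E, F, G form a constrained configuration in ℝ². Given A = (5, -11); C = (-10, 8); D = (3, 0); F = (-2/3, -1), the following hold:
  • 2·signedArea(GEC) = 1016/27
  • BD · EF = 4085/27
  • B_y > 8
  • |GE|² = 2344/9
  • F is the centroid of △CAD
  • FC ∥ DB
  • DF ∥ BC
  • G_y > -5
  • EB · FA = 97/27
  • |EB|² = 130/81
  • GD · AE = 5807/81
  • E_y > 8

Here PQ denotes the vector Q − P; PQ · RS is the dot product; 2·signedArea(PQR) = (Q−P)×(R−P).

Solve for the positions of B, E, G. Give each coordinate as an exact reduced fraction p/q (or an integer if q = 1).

B = (-19/3, 9)
E = (-68/9, 26/3)
G = (22/9, -4)

1. B_x = -19/3  [DF ∥ BC ∩ FC ∥ DB]
2. B_y = 9  [DF ∥ BC ∩ FC ∥ DB]
   → B = (-19/3, 9)
3. E_x = -68/9  [EB · FA = 97/27 ∩ BD · EF = 4085/27]
4. E_y = 26/3  [EB · FA = 97/27 ∩ BD · EF = 4085/27]
   → E = (-68/9, 26/3)
5. G_x = 22/9  [2·signedArea(GEC) = 1016/27 ∩ GD · AE = 5807/81]
6. G_y = -4  [2·signedArea(GEC) = 1016/27 ∩ GD · AE = 5807/81]
   → G = (22/9, -4)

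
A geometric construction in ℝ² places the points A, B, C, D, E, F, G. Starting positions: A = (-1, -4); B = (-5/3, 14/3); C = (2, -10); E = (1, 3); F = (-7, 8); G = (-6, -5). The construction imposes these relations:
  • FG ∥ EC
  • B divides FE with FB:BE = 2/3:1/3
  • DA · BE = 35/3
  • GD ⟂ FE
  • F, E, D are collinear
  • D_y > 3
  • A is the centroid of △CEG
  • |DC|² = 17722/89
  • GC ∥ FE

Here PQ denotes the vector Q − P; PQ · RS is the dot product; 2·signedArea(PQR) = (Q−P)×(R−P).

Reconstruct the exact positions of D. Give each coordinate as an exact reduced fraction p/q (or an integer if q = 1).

D = (-39/89, 347/89)

1. D_x = -39/89  [F, E, D are collinear ∩ GD ⟂ FE]
2. D_y = 347/89  [F, E, D are collinear ∩ GD ⟂ FE]
   → D = (-39/89, 347/89)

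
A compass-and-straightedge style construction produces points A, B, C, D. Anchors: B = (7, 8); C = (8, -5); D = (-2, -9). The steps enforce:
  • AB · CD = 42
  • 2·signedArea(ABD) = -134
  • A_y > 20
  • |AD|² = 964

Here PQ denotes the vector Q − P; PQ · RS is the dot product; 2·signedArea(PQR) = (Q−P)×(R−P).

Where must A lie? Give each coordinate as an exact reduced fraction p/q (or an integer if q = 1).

1. A_x = 6  [2·signedArea(ABD) = -134 ∩ AB · CD = 42]
2. A_y = 21  [2·signedArea(ABD) = -134 ∩ AB · CD = 42]
   → A = (6, 21)

A = (6, 21)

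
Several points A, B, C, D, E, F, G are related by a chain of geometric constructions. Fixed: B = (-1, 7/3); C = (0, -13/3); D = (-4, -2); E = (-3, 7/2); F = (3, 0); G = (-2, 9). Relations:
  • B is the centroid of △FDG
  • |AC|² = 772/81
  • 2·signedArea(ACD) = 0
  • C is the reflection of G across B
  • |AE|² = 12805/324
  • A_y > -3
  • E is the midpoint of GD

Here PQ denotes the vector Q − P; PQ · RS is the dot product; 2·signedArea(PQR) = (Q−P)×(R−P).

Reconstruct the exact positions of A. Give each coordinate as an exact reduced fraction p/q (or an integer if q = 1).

A = (-8/3, -25/9)

1. A_x = -8/3  [line -7/3·x + -4·y + -52/3 = 0 ∩ |AC|² = 772/81]
2. A_y = -25/9  [line -7/3·x + -4·y + -52/3 = 0 ∩ |AC|² = 772/81]
   → A = (-8/3, -25/9)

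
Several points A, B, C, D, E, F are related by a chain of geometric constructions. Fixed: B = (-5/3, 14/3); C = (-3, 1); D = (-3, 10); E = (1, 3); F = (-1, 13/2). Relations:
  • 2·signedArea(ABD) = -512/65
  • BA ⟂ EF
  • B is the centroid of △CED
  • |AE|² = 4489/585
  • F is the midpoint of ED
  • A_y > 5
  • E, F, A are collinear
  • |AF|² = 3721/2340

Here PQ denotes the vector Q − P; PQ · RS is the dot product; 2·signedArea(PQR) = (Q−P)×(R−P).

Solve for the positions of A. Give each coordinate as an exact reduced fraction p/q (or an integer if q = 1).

1. A_x = -73/195  [E, F, A are collinear ∩ BA ⟂ EF]
2. A_y = 1054/195  [E, F, A are collinear ∩ BA ⟂ EF]
   → A = (-73/195, 1054/195)

A = (-73/195, 1054/195)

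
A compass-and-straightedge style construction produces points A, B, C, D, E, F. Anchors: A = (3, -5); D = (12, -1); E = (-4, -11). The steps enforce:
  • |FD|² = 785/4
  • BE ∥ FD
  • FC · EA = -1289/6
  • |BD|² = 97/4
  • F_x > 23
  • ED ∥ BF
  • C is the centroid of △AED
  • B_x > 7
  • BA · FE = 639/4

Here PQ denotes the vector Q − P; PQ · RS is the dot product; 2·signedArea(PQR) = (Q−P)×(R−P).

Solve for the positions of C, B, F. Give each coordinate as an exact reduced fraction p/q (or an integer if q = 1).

1. C_x = 11/3  [C is the centroid of △AED]
2. C_y = -17/3  [C is the centroid of △AED]
   → C = (11/3, -17/3)
3. F_x = 47/2  [line -7·x + -6·y + 413/2 = 0 ∩ |FD|² = 785/4]
4. F_y = 7  [line -7·x + -6·y + 413/2 = 0 ∩ |FD|² = 785/4]
   → F = (47/2, 7)
5. B_x = 15/2  [BA · FE = 639/4 ∩ BE ∥ FD]
6. B_y = -3  [BA · FE = 639/4 ∩ BE ∥ FD]
   → B = (15/2, -3)

B = (15/2, -3)
C = (11/3, -17/3)
F = (47/2, 7)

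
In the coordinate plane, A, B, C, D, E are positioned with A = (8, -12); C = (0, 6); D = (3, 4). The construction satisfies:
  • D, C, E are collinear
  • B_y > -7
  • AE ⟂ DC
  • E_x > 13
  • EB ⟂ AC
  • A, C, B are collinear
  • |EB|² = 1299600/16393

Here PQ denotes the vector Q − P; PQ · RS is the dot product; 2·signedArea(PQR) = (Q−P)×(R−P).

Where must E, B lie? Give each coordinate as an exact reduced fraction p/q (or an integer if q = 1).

1. E_x = 180/13  [D, C, E are collinear ∩ AE ⟂ DC]
2. E_y = -42/13  [D, C, E are collinear ∩ AE ⟂ DC]
   → E = (180/13, -42/13)
3. B_x = 7200/1261  [A, C, B are collinear ∩ EB ⟂ AC]
4. B_y = -8634/1261  [A, C, B are collinear ∩ EB ⟂ AC]
   → B = (7200/1261, -8634/1261)

B = (7200/1261, -8634/1261)
E = (180/13, -42/13)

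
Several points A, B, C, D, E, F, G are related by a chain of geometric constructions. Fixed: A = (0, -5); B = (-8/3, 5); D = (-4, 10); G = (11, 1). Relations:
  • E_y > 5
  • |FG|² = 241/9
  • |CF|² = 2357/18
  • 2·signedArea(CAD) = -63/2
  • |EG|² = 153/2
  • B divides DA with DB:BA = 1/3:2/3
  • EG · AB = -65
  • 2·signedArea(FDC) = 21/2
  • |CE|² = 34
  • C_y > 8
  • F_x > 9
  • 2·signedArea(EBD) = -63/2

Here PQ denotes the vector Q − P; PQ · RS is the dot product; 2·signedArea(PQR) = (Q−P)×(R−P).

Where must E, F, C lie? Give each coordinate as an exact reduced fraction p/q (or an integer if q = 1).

1. E_x = 7/2  [2·signedArea(EBD) = -63/2 ∩ EG · AB = -65]
2. E_y = 11/2  [2·signedArea(EBD) = -63/2 ∩ EG · AB = -65]
   → E = (7/2, 11/2)
3. C_x = -3/2  [line -15·x + -4·y + 23/2 = 0 ∩ |CE|² = 34]
4. C_y = 17/2  [line -15·x + -4·y + 23/2 = 0 ∩ |CE|² = 34]
   → C = (-3/2, 17/2)
5. F_x = 29/3  [line 3/2·x + 5/2·y + -59/2 = 0 ∩ |CF|² = 2357/18]
6. F_y = 6  [line 3/2·x + 5/2·y + -59/2 = 0 ∩ |CF|² = 2357/18]
   → F = (29/3, 6)

C = (-3/2, 17/2)
E = (7/2, 11/2)
F = (29/3, 6)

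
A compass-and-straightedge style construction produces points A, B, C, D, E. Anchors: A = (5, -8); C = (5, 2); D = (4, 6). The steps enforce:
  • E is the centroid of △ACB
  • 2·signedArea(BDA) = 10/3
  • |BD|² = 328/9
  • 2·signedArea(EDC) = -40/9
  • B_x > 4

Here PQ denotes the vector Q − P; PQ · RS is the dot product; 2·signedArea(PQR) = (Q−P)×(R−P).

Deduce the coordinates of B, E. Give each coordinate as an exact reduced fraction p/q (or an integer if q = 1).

1. B_x = 14/3  [line 14·x + 1·y + -196/3 = 0 ∩ |BD|² = 328/9]
2. B_y = 0  [line 14·x + 1·y + -196/3 = 0 ∩ |BD|² = 328/9]
   → B = (14/3, 0)
3. E_x = 44/9  [E is the centroid of △ACB]
4. E_y = -2  [E is the centroid of △ACB]
   → E = (44/9, -2)

B = (14/3, 0)
E = (44/9, -2)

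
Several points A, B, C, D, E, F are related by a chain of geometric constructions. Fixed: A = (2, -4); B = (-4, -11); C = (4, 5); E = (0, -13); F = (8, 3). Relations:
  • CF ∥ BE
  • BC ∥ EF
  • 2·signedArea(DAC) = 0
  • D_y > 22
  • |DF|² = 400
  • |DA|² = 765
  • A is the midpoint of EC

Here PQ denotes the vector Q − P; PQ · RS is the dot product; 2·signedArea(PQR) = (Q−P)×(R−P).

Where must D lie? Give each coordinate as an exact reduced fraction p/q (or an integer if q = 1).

D = (8, 23)

1. D_x = 8  [line -9·x + 2·y + 26 = 0 ∩ |DA|² = 765]
2. D_y = 23  [line -9·x + 2·y + 26 = 0 ∩ |DA|² = 765]
   → D = (8, 23)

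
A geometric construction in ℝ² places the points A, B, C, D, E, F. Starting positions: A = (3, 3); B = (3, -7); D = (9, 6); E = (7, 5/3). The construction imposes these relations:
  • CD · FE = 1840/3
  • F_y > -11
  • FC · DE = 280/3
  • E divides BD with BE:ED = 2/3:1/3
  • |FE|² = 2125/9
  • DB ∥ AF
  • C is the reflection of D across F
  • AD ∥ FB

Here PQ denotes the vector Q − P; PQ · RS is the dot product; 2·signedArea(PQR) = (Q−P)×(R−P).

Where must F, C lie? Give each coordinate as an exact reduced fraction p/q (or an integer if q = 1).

C = (-15, -26)
F = (-3, -10)

1. F_x = -3  [AD ∥ FB ∩ DB ∥ AF]
2. F_y = -10  [AD ∥ FB ∩ DB ∥ AF]
   → F = (-3, -10)
3. C_x = -15  [C is the reflection of D across F]
4. C_y = -26  [C is the reflection of D across F]
   → C = (-15, -26)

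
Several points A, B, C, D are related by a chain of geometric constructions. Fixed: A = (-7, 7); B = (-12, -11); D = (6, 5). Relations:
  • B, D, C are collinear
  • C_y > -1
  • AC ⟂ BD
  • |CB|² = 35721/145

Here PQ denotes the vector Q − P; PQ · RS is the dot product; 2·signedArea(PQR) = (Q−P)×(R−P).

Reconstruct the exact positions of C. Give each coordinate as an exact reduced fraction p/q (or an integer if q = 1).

1. C_x = -39/145  [B, D, C are collinear ∩ AC ⟂ BD]
2. C_y = -83/145  [B, D, C are collinear ∩ AC ⟂ BD]
   → C = (-39/145, -83/145)

C = (-39/145, -83/145)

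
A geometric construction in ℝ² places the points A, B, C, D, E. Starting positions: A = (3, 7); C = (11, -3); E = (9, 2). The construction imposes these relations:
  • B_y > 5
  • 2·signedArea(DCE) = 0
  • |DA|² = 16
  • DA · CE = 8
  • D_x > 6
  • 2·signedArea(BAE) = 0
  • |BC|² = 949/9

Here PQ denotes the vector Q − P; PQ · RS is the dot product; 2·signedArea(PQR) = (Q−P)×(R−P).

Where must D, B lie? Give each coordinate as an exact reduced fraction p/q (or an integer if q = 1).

B = (5, 16/3)
D = (7, 7)

1. D_x = 7  [2·signedArea(DCE) = 0 ∩ DA · CE = 8]
2. D_y = 7  [2·signedArea(DCE) = 0 ∩ DA · CE = 8]
   → D = (7, 7)
3. B_x = 5  [line 5·x + 6·y + -57 = 0 ∩ |BC|² = 949/9]
4. B_y = 16/3  [line 5·x + 6·y + -57 = 0 ∩ |BC|² = 949/9]
   → B = (5, 16/3)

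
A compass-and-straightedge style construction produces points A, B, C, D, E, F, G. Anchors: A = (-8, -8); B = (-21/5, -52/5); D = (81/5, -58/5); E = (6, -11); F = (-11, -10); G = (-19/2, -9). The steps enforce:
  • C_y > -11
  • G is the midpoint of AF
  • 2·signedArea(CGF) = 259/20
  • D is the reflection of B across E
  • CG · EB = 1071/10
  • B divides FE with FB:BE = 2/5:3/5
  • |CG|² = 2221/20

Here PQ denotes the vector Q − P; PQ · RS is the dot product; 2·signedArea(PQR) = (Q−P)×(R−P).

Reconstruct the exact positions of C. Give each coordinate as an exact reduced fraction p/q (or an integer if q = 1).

1. C_x = 9/10  [CG · EB = 1071/10 ∩ 2·signedArea(CGF) = 259/20]
2. C_y = -107/10  [CG · EB = 1071/10 ∩ 2·signedArea(CGF) = 259/20]
   → C = (9/10, -107/10)

C = (9/10, -107/10)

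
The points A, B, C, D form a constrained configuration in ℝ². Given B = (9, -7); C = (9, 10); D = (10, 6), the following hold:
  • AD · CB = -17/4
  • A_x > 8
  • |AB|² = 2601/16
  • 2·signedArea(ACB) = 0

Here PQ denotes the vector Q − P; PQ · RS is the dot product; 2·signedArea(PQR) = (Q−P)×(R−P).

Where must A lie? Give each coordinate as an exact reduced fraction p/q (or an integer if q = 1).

1. A_x = 9  [2·signedArea(ACB) = 0 ∩ AD · CB = -17/4]
2. A_y = 23/4  [2·signedArea(ACB) = 0 ∩ AD · CB = -17/4]
   → A = (9, 23/4)

A = (9, 23/4)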